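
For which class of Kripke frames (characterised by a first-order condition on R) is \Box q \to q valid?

This schema is the T axiom.
Its frame correspondent is reflexivity — \forall x Rxx.

Reflexivity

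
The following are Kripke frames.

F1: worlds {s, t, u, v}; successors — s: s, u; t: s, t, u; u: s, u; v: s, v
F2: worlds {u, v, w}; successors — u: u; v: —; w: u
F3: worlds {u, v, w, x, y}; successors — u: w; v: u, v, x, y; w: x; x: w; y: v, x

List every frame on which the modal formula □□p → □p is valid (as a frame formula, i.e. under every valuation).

The schema corresponds to density: ∀x ∀y (Rxy → ∃z (Rxz ∧ Rzy)).
F1: condition met.
F2: condition met.
F3: fails — Rxw but no z with Rxz and Rzw.

F1, F2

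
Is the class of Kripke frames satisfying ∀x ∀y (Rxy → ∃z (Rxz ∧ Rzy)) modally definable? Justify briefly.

Yes — defined by □□p → □p

Yes: it is density, defined by the C4 schema □□p → □p.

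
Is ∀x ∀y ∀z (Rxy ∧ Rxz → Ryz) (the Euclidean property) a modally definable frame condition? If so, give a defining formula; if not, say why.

Yes, by ◇p → □◇p

Yes: it is the Euclidean property, defined by the 5 schema ◇p → □◇p.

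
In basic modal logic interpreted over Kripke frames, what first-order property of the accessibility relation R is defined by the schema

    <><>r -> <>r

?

This is a form of the 4 axiom.
Its frame correspondent is transitivity — forall x forall y forall z (Rxy & Ryz -> Rxz).

transitivity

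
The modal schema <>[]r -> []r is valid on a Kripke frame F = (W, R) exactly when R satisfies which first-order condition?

This is frame-equivalent to ◇r → □◇r (substitute ¬r for r and contrapose).
Suppose ◇r→□◇r is valid. Take Rxy, Rxz and set V(r)={y}. Then ◇r at x, so □◇r at x, so ◇r at z, so some w with Rzw has r; w=y, i.e. Rzy. By symmetry of the argument, Ryz.

the Euclidean property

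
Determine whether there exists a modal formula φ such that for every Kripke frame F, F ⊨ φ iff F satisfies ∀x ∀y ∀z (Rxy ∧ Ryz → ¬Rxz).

No

Any modally definable frame class is closed under surjective bounded morphisms.
The 3-cycle (worlds w0,w1,w2 with w0→w1→w2→w0) is intransitive. Mapping every world to a single reflexive point • is a surjective bounded morphism; the reflexive point is not intransitive (R••∧R•• but R••).
So the class is not modally definable.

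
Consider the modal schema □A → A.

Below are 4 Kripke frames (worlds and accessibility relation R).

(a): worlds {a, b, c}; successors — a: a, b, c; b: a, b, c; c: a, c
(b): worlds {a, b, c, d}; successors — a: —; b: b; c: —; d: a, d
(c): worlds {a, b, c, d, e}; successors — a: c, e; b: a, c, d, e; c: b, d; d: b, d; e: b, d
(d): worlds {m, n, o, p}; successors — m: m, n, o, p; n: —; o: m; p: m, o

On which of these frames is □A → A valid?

(a)

This is the axiom for reflexivity; its first-order frame correspondent is ∀x Rxx.
(a): ✓.
(b): fails — world a does not see itself.
(c): fails — world a does not see itself.
(d): fails — world n does not see itself.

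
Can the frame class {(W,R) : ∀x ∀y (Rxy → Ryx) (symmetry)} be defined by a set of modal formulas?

Yes: it is symmetry, defined by the B schema p → □◇p.

Yes, by p → □◇p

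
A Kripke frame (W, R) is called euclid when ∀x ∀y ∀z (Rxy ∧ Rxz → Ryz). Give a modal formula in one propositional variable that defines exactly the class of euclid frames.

◇q → □◇q

The condition is the Euclidean property. The 5 schema ◇q → □◇q defines it.
Suppose ◇q→□◇q is valid. Take Rxy, Rxz and set V(q)={y}. Then ◇q at x, so □◇q at x, so ◇q at z, so some w with Rzw has q; w=y, i.e. Rzy. By symmetry of the argument, Ryz.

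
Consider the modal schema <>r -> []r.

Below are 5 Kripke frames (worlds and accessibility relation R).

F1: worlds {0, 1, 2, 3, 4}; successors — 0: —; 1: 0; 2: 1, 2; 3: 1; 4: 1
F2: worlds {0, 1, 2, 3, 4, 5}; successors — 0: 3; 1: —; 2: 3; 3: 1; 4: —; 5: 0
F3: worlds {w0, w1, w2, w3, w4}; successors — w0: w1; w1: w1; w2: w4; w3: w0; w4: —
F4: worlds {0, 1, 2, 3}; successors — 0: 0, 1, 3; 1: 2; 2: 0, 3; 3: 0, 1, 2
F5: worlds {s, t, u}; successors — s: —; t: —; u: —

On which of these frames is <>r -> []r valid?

This is the axiom for partial functionality; its first-order frame correspondent is forall x forall y forall z (Rxy & Rxz -> y = z).
F1: fails — 2 sees both 1 and 2.
F2: satisfies the condition.
F3: satisfies the condition.
F4: fails — 0 sees both 0 and 1.
F5: satisfies the condition.
Valid on: F2, F3, F5.

F2, F3, F5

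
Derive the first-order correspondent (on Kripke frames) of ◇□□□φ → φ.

This is a Sahlqvist (Geach-type) schema ◇^1□^3φ → □^0◇^0φ.
First-order correspondent: ∀x ∀y (xRy → ∃w (yR³w ∧ x = w)).

∀x ∀y (xRy → ∃w (yR³w ∧ x = w))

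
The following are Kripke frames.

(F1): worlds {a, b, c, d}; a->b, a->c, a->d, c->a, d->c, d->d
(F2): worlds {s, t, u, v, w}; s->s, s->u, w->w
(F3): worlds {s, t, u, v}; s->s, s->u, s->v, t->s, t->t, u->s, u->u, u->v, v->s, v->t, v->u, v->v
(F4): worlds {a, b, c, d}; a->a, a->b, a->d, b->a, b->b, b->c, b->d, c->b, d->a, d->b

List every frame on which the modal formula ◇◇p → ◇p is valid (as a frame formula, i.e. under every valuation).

The schema corresponds to transitivity: ∀x ∀y ∀z (Rxy ∧ Ryz → Rxz).
(F1): fails — Rdc and Rca but not Rda.
(F2): satisfies the condition.
(F3): fails — Ruv and Rvt but not Rut.
(F4): fails — Rab and Rbc but not Rac.
Valid on: (F2).

(F2)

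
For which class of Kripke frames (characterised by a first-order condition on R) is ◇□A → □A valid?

The Euclidean property

This is frame-equivalent to ◇A → □◇A (substitute ¬A for A and contrapose).
Suppose ◇A→□◇A is valid. Take Rxy, Rxz and set V(A)={y}. Then ◇A at x, so □◇A at x, so ◇A at z, so some w with Rzw has A; w=y, i.e. Rzy. By symmetry of the argument, Ryz.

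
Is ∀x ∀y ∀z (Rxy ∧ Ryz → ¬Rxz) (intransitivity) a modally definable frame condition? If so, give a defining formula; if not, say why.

Modal frame validity is preserved under surjective bounded morphisms.
The 5-cycle (worlds 0,1,2,3,4 with 0→1→2→3→4→0) is intransitive. Mapping every world to a single reflexive point • is a surjective bounded morphism; the reflexive point is not intransitive (R••∧R•• but R••).
Hence intransitivity is not modally definable.

No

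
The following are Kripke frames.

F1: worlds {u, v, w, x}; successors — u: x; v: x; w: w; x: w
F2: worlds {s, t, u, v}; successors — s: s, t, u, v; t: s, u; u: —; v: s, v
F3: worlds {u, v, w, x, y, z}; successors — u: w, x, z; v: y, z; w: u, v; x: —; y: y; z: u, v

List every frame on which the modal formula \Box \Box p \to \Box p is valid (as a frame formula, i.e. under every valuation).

This is the axiom for density; its first-order frame correspondent is \forall x \forall y (Rxy \to \exists z (Rxz \wedge Rzy)).
F1: fails — Rvx but no z with Rvz and Rzx.
F2: ✓.
F3: fails — Ruz but no t with Rut and Rtz.

F2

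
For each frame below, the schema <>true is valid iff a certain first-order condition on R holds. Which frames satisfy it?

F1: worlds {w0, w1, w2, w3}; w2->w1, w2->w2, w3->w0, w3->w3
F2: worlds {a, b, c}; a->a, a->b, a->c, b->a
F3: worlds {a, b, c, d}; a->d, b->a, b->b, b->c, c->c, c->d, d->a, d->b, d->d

The schema corresponds to seriality: forall x exists y Rxy.
F1: fails — world w0 has no successor.
F2: fails — world c has no successor.
F3: ✓.

F3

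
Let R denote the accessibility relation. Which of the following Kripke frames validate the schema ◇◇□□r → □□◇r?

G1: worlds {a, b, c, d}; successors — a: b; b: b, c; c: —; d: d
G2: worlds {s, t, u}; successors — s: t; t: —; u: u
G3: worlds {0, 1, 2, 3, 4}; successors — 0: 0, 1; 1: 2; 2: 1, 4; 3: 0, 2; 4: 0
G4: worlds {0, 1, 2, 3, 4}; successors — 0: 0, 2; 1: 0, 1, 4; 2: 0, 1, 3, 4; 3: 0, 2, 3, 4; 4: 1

G2, G4

The schema corresponds to a generalized confluence (Geach) condition: ∀x ∀y ∀z ((xR²y ∧ xR²z) → ∃w (yR²w ∧ zRw)).
G1: fails — aR²b, aR²c but no w with bR²w and cRw.
G2: ✓.
G3: fails — 0R²1, 0R²1 but no w with 1R²w and 1Rw.
G4: ✓.
Valid on: G2, G4.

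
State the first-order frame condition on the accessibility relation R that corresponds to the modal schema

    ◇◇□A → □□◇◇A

This is a Sahlqvist (Geach-type) schema ◇^2□^1A → □^2◇^2A.
Minimal-valuation argument: fix x; take any y with xR^2y and any z with xR^2z. Set V(A) to the set of worlds R-reachable from y in exactly 1 step. Then □^1A holds at y, so the antecedent holds at x; validity forces ◇^2A at z, giving a w with zR^2w and yR^1w.
First-order correspondent: ∀x ∀y ∀z ((xR²y ∧ xR²z) → ∃w (yRw ∧ zR²w)).

∀x ∀y ∀z ((xR²y ∧ xR²z) → ∃w (yRw ∧ zR²w))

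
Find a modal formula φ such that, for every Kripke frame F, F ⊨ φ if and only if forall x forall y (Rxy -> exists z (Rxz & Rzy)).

□□p → □p

A defining formula is □□p → □p (the C4 axiom).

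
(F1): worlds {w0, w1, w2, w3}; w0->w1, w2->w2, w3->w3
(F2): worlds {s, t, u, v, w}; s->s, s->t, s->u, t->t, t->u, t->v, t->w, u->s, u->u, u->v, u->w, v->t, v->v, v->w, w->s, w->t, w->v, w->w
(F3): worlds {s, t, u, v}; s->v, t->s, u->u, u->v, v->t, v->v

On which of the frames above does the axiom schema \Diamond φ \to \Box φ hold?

Frame correspondent (Sahlqvist): \forall x \forall y \forall z (Rxy \wedge Rxz \to y = z) — i.e. partial functionality.
(F1): condition met.
(F2): fails — s sees both s and t.
(F3): fails — u sees both u and v.

(F1)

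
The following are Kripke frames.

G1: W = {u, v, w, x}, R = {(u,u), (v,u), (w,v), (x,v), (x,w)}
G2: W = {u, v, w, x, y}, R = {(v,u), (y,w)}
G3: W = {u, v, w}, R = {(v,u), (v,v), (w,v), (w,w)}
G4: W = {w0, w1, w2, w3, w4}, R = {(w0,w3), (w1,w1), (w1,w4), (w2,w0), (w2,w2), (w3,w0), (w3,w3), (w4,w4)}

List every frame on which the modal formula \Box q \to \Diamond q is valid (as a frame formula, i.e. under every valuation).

G1, G4

Frame correspondent (Sahlqvist): \forall x \exists y Rxy — i.e. seriality.
G1: satisfies the condition.
G2: fails — world u has no successor.
G3: fails — world u has no successor.
G4: satisfies the condition.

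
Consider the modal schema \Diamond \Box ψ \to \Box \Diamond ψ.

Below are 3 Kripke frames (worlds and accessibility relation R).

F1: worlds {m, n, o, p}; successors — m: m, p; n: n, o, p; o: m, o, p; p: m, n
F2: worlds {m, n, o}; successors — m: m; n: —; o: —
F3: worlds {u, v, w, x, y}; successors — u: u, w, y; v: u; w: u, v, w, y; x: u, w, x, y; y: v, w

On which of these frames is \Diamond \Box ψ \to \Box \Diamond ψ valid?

F1, F2

The schema corresponds to convergence: \forall x \forall y \forall z (Rxy \wedge Rxz \to \exists w (Ryw \wedge Rzw)).
F1: ✓.
F2: ✓.
F3: fails — Rwy and Rwv but y and v have no common successor.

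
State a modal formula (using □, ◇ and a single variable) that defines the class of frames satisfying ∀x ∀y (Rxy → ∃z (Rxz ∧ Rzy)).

□□q → □q

The condition is density. The C4 schema □□q → □q defines it.
Suppose □□q→□q is valid. Take Rxy and set V(q)={w : xR²w}. Then □□q at x, so □q at x, so q at y, i.e. ∃z(Rxz∧Rzy).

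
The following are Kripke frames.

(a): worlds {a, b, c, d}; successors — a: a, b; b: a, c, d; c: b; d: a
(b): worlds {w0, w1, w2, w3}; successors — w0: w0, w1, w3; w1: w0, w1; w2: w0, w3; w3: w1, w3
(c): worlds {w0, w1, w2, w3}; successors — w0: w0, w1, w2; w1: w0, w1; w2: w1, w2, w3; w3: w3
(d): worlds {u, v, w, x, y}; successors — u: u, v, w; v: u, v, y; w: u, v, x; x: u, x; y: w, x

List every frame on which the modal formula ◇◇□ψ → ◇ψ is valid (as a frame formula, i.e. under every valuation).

(b)

This is the axiom for a generalized confluence (Geach) condition; its first-order frame correspondent is ∀x ∀y (xR²y → ∃w (yRw ∧ xRw)).
(a): fails — cR²d but no w with dRw and cRw.
(b): satisfies the condition.
(c): fails — w0R²w3 but no w with w3Rw and w0Rw.
(d): fails — vR²y but no t with yRt and vRt.
Valid on: (b).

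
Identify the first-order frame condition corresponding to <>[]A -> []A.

the Euclidean property: forall x forall y forall z (Rxy & Rxz -> Ryz)

Replacing A by ¬A and contraposing gives the equivalent schema ◇A → □◇A.
Suppose ◇A→□◇A is valid. Take Rxy, Rxz and set V(A)={y}. Then ◇A at x, so □◇A at x, so ◇A at z, so some w with Rzw has A; w=y, i.e. Rzy. By symmetry of the argument, Ryz.
Conversely, any frame satisfying forall x forall y forall z (Rxy & Rxz -> Ryz) validates the schema.
Frame condition: forall x forall y forall z (Rxy & Rxz -> Ryz).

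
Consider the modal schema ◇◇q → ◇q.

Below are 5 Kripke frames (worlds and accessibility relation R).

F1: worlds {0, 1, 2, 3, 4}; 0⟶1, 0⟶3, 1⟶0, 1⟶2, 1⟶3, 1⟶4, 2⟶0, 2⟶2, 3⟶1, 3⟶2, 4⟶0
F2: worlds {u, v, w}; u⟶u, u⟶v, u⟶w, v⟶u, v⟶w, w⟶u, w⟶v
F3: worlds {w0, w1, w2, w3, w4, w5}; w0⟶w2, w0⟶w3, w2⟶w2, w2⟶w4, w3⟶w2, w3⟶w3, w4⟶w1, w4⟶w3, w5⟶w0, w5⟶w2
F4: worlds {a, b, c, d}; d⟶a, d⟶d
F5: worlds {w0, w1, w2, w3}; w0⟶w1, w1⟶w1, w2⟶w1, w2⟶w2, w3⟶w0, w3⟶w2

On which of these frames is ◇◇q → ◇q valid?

F4

The schema corresponds to transitivity: ∀x ∀y ∀z (Rxy ∧ Ryz → Rxz).
F1: fails — R10 and R01 but not R11.
F2: fails — Rwu and Ruw but not Rww.
F3: fails — Rw2w4 and Rw4w1 but not Rw2w1.
F4: satisfies the condition.
F5: fails — Rw3w2 and Rw2w1 but not Rw3w1.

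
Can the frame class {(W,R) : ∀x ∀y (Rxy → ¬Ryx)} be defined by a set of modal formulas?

No

If a class were modally definable it would be closed under surjective bounded morphisms (Goldblatt–Thomason).
The 4-cycle (worlds s,t,u,v with s→t→u→v→s) is asymmetric. Mapping every world to a single reflexive point • is a surjective bounded morphism, and the reflexive point is not asymmetric (R•• but asymmetry requires ¬R••).
So the class is not modally definable.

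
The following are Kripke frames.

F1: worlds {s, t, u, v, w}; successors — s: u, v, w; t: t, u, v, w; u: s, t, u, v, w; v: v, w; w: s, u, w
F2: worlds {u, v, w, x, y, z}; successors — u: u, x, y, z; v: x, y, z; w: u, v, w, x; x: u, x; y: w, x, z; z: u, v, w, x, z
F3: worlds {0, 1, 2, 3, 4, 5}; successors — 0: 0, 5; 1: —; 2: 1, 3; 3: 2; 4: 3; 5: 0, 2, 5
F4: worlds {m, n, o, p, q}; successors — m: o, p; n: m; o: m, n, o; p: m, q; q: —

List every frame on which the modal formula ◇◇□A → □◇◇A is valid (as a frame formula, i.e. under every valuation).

The schema corresponds to a generalized confluence (Geach) condition: ∀x ∀y ∀z ((xR²y ∧ xRz) → ∃w (yRw ∧ zR²w)).
F1: satisfies the condition.
F2: satisfies the condition.
F3: fails — 0R²2, 0R0 but no w with 2Rw and 0R²w.
F4: fails — mR²n, mRp but no w with nRw and pR²w.

F1, F2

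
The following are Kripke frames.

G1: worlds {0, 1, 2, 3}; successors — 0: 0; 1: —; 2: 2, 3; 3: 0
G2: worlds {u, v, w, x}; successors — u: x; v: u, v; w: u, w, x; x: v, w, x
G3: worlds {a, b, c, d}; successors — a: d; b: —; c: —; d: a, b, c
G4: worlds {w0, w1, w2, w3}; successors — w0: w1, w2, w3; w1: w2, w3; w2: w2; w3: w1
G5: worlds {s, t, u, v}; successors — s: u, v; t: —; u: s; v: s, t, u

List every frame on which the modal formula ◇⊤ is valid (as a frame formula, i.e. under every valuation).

G2, G4

This is the axiom for seriality; its first-order frame correspondent is ∀x ∃y Rxy.
G1: fails — world 1 has no successor.
G2: satisfies the condition.
G3: fails — world b has no successor.
G4: satisfies the condition.
G5: fails — world t has no successor.
Valid on: G2, G4.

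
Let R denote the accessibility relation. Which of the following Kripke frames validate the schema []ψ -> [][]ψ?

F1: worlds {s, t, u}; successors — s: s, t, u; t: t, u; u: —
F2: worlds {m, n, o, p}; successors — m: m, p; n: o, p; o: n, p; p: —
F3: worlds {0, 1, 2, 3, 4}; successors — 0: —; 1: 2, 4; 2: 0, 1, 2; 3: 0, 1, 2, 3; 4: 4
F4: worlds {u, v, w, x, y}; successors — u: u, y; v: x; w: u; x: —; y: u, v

Frame correspondent (Sahlqvist): forall x forall y forall z (Rxy & Ryz -> Rxz) — i.e. transitivity.
F1: ✓.
F2: fails — Ron and Rno but not Roo.
F3: fails — R31 and R14 but not R34.
F4: fails — Rwu and Ruy but not Rwy.
Valid on: F1.

F1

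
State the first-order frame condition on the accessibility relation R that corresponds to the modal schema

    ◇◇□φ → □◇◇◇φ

This is a Sahlqvist (Geach-type) schema ◇^2□^1φ → □^1◇^3φ.
First-order correspondent: ∀x ∀y ∀z ((xR²y ∧ xRz) → ∃w (yRw ∧ zR³w)).

∀x ∀y ∀z ((xR²y ∧ xRz) → ∃w (yRw ∧ zR³w))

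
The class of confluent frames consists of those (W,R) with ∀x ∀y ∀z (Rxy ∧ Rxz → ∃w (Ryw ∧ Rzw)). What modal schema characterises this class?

A defining formula is ◇□r → □◇r (the .2 axiom).
Suppose ◇□r→□◇r is valid. Take Rxy, Rxz and set V(r)={w : Ryw}. Then □r at y so ◇□r at x, so □◇r at x, so ◇r at z, giving w with Rzw and Ryw.

◇□r → □◇r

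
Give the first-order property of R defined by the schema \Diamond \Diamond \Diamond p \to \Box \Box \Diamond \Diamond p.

\forall x \forall y \forall z ((x R^3 y \wedge x R^2 z) \to \exists w (y = w \wedge z R^2 w))

This is a Sahlqvist (Geach-type) schema ◇^3□^0p → □^2◇^2p.
First-order correspondent: \forall x \forall y \forall z ((x R^3 y \wedge x R^2 z) \to \exists w (y = w \wedge z R^2 w)).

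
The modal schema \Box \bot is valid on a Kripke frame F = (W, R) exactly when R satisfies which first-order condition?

This is the Ver axiom.
It corresponds to emptiness of R: \forall x \forall y \neg Rxy.

emptiness of R: \forall x \forall y \neg Rxy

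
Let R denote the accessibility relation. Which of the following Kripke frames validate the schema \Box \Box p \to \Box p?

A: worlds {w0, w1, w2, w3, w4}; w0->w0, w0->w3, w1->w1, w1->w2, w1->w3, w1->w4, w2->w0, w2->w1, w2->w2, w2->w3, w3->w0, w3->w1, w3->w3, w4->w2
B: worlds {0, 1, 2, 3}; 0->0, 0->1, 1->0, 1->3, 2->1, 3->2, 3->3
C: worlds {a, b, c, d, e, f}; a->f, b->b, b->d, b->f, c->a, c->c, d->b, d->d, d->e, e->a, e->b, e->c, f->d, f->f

A, C

The schema corresponds to density: \forall x \forall y (Rxy \to \exists z (Rxz \wedge Rzy)).
A: ✓.
B: fails — R21 but no z with R2z and Rz1.
C: ✓.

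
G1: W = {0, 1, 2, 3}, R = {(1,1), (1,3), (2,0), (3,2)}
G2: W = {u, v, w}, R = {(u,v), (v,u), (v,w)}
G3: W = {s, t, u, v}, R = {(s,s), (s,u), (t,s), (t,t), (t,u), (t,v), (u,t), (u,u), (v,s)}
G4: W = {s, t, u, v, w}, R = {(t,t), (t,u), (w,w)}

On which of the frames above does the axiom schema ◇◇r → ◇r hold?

This is the axiom for transitivity; its first-order frame correspondent is ∀x ∀y ∀z (Rxy ∧ Ryz → Rxz).
G1: fails — R32 and R20 but not R30.
G2: fails — Ruv and Rvu but not Ruu.
G3: fails — Rut and Rtv but not Ruv.
G4: ✓.
Valid on: G4.

G4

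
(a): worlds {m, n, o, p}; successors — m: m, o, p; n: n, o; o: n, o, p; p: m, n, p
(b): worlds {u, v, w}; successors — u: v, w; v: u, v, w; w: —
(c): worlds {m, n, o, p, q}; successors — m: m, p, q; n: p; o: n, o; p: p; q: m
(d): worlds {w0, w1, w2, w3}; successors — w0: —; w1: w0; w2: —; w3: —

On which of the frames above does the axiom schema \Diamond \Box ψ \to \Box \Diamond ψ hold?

Frame correspondent (Sahlqvist): \forall x \forall y \forall z (Rxy \wedge Rxz \to \exists w (Ryw \wedge Rzw)) — i.e. convergence.
(a): satisfies the condition.
(b): fails — Ruv and Ruw but v and w have no common successor.
(c): fails — Rmq and Rmp but q and p have no common successor.
(d): fails — Rw1w0 and Rw1w0 but w0 and w0 have no common successor.
Valid on: (a).

(a)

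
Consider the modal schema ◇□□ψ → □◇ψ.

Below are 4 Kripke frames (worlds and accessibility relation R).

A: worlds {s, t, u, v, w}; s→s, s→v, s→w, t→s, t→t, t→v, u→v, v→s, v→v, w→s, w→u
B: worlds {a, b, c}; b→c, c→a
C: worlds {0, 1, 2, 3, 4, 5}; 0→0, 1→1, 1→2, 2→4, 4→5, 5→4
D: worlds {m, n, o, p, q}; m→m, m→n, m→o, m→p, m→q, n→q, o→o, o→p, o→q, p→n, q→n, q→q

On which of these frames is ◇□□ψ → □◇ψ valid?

A

Frame correspondent (Sahlqvist): ∀x ∀y ∀z ((xRy ∧ xRz) → ∃w (yR²w ∧ zRw)) — i.e. a generalized confluence (Geach) condition.
A: ✓.
B: fails — bRc, bRc but no w with cR²w and cRw.
C: fails — 1R2, 1R1 but no w with 2R²w and 1Rw.
D: fails — mRp, mRp but no w with pR²w and pRw.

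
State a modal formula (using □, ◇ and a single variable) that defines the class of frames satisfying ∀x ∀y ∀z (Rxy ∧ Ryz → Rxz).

This is transitivity; the standard corresponding axiom is 4: □q → □□q.
Suppose □q→□□q is valid. Take Rxy, Ryz and set V(q)={w : Rxw}. Then □q at x, so □□q at x, so □q at y, so q at z, i.e. Rxz.

□q → □□q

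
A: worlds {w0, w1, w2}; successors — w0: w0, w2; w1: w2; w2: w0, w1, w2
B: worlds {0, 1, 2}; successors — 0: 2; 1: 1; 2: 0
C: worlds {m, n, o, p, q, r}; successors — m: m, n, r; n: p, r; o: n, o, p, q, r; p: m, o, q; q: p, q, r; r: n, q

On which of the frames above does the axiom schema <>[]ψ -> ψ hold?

A, B

This is the axiom for symmetry; its first-order frame correspondent is forall x forall y (Rxy -> Ryx).
A: ✓.
B: ✓.
C: fails — Ron but not Rno.
Valid on: A, B.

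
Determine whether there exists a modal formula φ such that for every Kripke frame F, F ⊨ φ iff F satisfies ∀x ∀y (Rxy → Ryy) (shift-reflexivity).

Yes — defined by □(□q → q)

The condition is shift-reflexivity. A defining modal formula is □(□q → q).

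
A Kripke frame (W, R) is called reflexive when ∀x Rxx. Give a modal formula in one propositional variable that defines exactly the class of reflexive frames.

□s → s

This is reflexivity; the standard corresponding axiom is T: □s → s.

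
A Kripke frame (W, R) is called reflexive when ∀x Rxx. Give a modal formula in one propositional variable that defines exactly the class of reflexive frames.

The condition is reflexivity. The T schema □r → r defines it.
Suppose □r→r is valid. At any x set V(r)={w : Rxw}. Then □r holds at x, so r holds at x, i.e. Rxx.

□r → r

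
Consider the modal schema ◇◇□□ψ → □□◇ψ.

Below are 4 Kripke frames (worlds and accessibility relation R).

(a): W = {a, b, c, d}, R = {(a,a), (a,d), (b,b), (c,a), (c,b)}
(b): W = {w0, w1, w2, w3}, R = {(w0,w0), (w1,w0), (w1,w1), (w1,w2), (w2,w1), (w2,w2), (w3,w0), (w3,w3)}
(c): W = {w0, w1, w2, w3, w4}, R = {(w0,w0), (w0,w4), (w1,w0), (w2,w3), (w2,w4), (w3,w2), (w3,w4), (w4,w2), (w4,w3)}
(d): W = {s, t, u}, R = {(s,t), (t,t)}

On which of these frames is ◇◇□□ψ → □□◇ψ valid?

(c), (d)

The schema corresponds to a generalized confluence (Geach) condition: ∀x ∀y ∀z ((xR²y ∧ xR²z) → ∃w (yR²w ∧ zRw)).
(a): fails — aR²a, aR²d but no w with aR²w and dRw.
(b): fails — w1R²w0, w1R²w2 but no w with w0R²w and w2Rw.
(c): satisfies the condition.
(d): satisfies the condition.
Valid on: (c), (d).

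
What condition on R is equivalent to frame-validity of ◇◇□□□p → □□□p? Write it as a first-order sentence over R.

∀x ∀y ∀z ((xR²y ∧ xR³z) → ∃w (yR³w ∧ z = w))

This is a Sahlqvist (Geach-type) schema ◇^2□^3p → □^3◇^0p.
Minimal-valuation argument: fix x; take any y with xR^2y and any z with xR^3z. Set V(p) to the set of worlds R-reachable from y in exactly 3 steps. Then □^3p holds at y, so the antecedent holds at x; validity forces ◇^0p at z, giving a w with zR^0w and yR^3w.
First-order correspondent: ∀x ∀y ∀z ((xR²y ∧ xR³z) → ∃w (yR³w ∧ z = w)).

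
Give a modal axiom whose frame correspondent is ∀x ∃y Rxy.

□q → ◇q

The condition is seriality. The D schema □q → ◇q defines it.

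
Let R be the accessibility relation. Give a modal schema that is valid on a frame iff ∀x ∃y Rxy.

□s → ◇s

The condition is seriality. The D schema □s → ◇s defines it.
Suppose □s→◇s is valid. At any x set V(s)=W. Then □s at x, so ◇s at x, so x has a successor.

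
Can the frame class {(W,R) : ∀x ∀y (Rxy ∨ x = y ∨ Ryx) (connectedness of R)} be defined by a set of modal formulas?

Any modally definable frame class is closed under disjoint unions.
Take 3 disjoint single-world reflexive frames: each is trivially connected, but their disjoint union has 3 worlds with no edge between distinct components, so it is not connected.
So no modal formula (or set of formulas) defines exactly the connected frames.

Not modally definable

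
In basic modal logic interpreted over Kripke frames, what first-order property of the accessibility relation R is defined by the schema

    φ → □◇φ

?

Symmetry

Suppose φ→□◇φ is valid. Take Rxy and set V(φ)={x}. Then φ at x, so □◇φ at x, so ◇φ at y, so some z with Ryz has φ; z=x, i.e. Ryx.
The converse is a direct semantic check.
Frame condition: ∀x ∀y (Rxy → Ryx).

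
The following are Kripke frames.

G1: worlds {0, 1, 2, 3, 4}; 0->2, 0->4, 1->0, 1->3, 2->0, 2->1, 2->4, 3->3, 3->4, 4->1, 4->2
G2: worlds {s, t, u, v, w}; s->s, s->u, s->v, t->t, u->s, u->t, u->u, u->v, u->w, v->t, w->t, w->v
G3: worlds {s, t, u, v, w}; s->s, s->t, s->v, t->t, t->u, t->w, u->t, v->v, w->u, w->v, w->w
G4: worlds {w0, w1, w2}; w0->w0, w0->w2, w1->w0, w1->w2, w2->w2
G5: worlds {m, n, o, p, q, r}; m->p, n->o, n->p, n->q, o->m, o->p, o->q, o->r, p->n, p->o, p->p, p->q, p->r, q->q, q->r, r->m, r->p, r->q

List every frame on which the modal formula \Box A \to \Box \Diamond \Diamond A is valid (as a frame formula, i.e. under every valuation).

This is the axiom for a generalized confluence (Geach) condition; its first-order frame correspondent is \forall x \forall z (xRz \to \exists w (xRw \wedge z R^2 w)).
G1: satisfies the condition.
G2: fails — sRv but no w* with sRw* and vR²w*.
G3: satisfies the condition.
G4: satisfies the condition.
G5: satisfies the condition.
Valid on: G1, G3, G4, G5.

G1, G3, G4, G5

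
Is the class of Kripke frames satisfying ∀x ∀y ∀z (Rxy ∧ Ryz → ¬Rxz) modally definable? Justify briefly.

If a class were modally definable it would be closed under surjective bounded morphisms (Goldblatt–Thomason).
The 5-cycle (worlds s,t,u,v,w with s→t→u→v→w→s) is intransitive. Mapping every world to a single reflexive point • is a surjective bounded morphism; the reflexive point is not intransitive (R••∧R•• but R••).
So no modal formula (or set of formulas) defines exactly the intransitive frames.

Not modally definable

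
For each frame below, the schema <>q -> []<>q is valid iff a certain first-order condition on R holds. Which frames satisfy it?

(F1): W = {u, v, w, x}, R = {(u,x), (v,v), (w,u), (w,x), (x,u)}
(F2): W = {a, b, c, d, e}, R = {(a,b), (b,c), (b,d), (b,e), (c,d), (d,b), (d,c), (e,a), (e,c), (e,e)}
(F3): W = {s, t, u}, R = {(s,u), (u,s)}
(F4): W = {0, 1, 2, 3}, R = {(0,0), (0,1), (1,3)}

none

The schema corresponds to the Euclidean property: forall x forall y forall z (Rxy & Rxz -> Ryz).
(F1): fails — Rux and Rux but not Rxx.
(F2): fails — Rab and Rab but not Rbb.
(F3): fails — Rsu and Rsu but not Ruu.
(F4): fails — R01 and R00 but not R10.
Valid on no frame.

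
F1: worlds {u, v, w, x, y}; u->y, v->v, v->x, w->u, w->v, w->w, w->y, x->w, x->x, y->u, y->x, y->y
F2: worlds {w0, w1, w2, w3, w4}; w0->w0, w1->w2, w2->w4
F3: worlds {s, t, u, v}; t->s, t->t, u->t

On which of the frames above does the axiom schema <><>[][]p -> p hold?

none

This is the axiom for a generalized confluence (Geach) condition; its first-order frame correspondent is forall x forall y (x R^2 y -> exists w (y R^2 w & x = w)).
F1: fails — wR²u but no t with uR²t and w=t.
F2: fails — w1R²w4 but no w with w4R²w and w1=w.
F3: fails — tR²s but no w with sR²w and t=w.
Valid on no frame.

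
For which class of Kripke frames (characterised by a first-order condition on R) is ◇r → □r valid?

partial functionality: ∀x ∀y ∀z (Rxy ∧ Rxz → y = z)

Suppose ◇r→□r is valid. Take Rxy, Rxz and set V(r)={y}. Then ◇r at x, so □r at x, so r at z, i.e. z=y.
The converse is a direct semantic check.
So the correspondent is partial functionality.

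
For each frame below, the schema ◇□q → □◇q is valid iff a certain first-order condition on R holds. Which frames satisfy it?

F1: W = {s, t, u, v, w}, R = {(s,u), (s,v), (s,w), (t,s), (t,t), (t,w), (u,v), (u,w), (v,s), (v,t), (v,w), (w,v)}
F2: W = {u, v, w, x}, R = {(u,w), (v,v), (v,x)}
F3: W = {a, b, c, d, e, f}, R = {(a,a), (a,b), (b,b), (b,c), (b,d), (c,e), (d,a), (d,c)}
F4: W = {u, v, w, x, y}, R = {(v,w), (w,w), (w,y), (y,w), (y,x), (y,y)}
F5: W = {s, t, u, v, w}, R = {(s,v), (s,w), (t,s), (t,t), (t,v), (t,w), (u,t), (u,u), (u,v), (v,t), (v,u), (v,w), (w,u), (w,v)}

The schema corresponds to convergence: ∀x ∀y ∀z (Rxy ∧ Rxz → ∃w (Ryw ∧ Rzw)).
F1: fails — Rsv and Rsw but v and w have no common successor.
F2: fails — Ruw and Ruw but w and w have no common successor.
F3: fails — Rbc and Rbb but c and b have no common successor.
F4: fails — Ryx and Ryx but x and x have no common successor.
F5: holds.

F5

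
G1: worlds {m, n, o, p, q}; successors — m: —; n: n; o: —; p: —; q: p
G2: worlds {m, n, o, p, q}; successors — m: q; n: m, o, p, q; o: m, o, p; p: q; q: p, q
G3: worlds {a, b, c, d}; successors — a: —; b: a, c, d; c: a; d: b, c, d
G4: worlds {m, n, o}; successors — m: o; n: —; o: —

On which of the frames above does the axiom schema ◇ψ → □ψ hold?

G1, G4

Frame correspondent (Sahlqvist): ∀x ∀y ∀z (Rxy ∧ Rxz → y = z) — i.e. partial functionality.
G1: holds.
G2: fails — n sees both m and o.
G3: fails — b sees both a and c.
G4: holds.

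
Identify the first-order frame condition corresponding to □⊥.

□⊥ is valid iff no world has any successor (otherwise □⊥ fails at any world with one).
The converse is a direct semantic check.
So the correspondent is emptiness of R.

emptiness of R: ∀x ∀y ¬Rxy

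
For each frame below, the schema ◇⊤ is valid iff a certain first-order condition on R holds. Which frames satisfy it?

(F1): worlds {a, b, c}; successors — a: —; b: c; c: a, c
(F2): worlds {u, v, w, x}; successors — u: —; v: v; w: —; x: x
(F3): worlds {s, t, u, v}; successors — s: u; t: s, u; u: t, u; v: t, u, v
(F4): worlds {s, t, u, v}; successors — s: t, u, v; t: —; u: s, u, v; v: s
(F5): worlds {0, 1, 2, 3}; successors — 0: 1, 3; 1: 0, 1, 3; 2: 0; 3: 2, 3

(F3), (F5)

This is the axiom for seriality; its first-order frame correspondent is ∀x ∃y Rxy.
(F1): fails — world a has no successor.
(F2): fails — world u has no successor.
(F3): condition met.
(F4): fails — world t has no successor.
(F5): condition met.
Valid on: (F3), (F5).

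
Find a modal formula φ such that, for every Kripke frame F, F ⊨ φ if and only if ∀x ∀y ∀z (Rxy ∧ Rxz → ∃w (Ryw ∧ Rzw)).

A defining formula is ◇□r → □◇r (the .2 axiom).
Suppose ◇□r→□◇r is valid. Take Rxy, Rxz and set V(r)={w : Ryw}. Then □r at y so ◇□r at x, so □◇r at x, so ◇r at z, giving w with Rzw and Ryw.

◇□r → □◇r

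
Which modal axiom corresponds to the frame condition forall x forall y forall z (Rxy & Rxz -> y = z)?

◇r → □r

This is partial functionality; the standard corresponding axiom is CD: ◇r → □r.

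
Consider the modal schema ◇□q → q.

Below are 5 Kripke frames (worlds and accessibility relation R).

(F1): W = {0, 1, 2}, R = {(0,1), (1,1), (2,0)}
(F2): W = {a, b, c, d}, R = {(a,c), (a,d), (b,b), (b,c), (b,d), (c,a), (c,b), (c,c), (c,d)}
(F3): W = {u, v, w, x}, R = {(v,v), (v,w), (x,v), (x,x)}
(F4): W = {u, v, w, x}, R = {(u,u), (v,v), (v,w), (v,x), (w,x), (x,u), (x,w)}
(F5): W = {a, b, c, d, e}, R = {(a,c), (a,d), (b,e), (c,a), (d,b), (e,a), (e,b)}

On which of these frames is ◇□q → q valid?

Frame correspondent (Sahlqvist): ∀x ∀y (Rxy → Ryx) — i.e. symmetry.
(F1): fails — R01 but not R10.
(F2): fails — Rcd but not Rdc.
(F3): fails — Rxv but not Rvx.
(F4): fails — Rvw but not Rwv.
(F5): fails — Rea but not Rae.

none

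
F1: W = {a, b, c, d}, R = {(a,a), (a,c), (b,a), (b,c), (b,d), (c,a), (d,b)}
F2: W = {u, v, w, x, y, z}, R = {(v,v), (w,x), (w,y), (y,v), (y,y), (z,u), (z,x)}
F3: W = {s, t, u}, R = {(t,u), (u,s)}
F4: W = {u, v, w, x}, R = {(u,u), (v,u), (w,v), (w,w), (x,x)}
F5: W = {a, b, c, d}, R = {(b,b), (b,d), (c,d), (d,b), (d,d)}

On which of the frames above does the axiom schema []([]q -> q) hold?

Frame correspondent (Sahlqvist): forall x forall y (Rxy -> Ryy) — i.e. shift-reflexivity.
F1: fails — Rbc but not Rcc.
F2: fails — Rwx but not Rxx.
F3: fails — Rus but not Rss.
F4: fails — Rwv but not Rvv.
F5: ✓.

F5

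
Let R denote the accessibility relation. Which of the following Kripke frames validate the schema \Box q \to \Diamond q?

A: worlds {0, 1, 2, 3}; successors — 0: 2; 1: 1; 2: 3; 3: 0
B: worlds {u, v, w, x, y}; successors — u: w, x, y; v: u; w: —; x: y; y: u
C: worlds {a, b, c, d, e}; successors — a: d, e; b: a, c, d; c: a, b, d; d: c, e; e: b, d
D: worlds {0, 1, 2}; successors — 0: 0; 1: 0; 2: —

This is the axiom for seriality; its first-order frame correspondent is \forall x \exists y Rxy.
A: condition met.
B: fails — world w has no successor.
C: condition met.
D: fails — world 2 has no successor.

A, C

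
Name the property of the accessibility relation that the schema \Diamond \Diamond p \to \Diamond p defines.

transitivity

This is frame-equivalent to □p → □□p (substitute ¬p for p and contrapose).
Suppose □p→□□p is valid. Take Rxy, Ryz and set V(p)={w : Rxw}. Then □p at x, so □□p at x, so □p at y, so p at z, i.e. Rxz.
The converse is a direct semantic check.
Frame condition: \forall x \forall y \forall z (Rxy \wedge Ryz \to Rxz).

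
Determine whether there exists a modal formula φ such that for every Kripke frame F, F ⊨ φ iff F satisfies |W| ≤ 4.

No — not modally definable

Modal frame validity is preserved under disjoint unions.
Any modal formula valid on each of 5 disjoint one-world frames is valid on their disjoint union (validity is preserved under disjoint unions). Each one-world frame has |W|=1≤4, but the union has |W|=5.
Hence having at most 4 worlds is not modally definable.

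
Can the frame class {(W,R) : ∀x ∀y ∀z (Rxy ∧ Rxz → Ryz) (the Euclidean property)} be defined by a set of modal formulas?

Yes: it is the Euclidean property, defined by the 5 schema ◇q → □◇q.

Yes — defined by ◇q → □◇q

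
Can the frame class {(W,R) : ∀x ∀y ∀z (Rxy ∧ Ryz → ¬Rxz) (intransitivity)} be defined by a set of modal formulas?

If a class were modally definable it would be closed under surjective bounded morphisms (Goldblatt–Thomason).
The 5-cycle (worlds 0,1,2,3,4 with 0→1→2→3→4→0) is intransitive. Mapping every world to a single reflexive point • is a surjective bounded morphism; the reflexive point is not intransitive (R••∧R•• but R••).
So no modal formula (or set of formulas) defines exactly the intransitive frames.

Not definable by any modal formula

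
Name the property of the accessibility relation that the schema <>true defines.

◇⊤ holds at w iff w has a successor, so frame-validity of ◇⊤ is exactly seriality. Equivalently via □ψ → ◇ψ:
Suppose □ψ→◇ψ is valid. At any x set V(ψ)=W. Then □ψ at x, so ◇ψ at x, so x has a successor.
Conversely, on a frame with seriality the schema holds at every world under every valuation.
Frame condition: forall x exists y Rxy.

seriality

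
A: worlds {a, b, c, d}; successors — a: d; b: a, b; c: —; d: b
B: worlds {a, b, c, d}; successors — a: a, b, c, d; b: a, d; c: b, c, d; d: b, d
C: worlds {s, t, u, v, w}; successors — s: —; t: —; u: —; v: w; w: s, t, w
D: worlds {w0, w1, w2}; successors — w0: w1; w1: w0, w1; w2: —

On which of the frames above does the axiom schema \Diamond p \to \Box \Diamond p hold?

The schema corresponds to the Euclidean property: \forall x \forall y \forall z (Rxy \wedge Rxz \to Ryz).
A: fails — Rad and Rad but not Rdd.
B: fails — Rab and Rab but not Rbb.
C: fails — Rwt and Rww but not Rtw.
D: fails — Rw1w0 and Rw1w0 but not Rw0w0.
Valid on no frame.

none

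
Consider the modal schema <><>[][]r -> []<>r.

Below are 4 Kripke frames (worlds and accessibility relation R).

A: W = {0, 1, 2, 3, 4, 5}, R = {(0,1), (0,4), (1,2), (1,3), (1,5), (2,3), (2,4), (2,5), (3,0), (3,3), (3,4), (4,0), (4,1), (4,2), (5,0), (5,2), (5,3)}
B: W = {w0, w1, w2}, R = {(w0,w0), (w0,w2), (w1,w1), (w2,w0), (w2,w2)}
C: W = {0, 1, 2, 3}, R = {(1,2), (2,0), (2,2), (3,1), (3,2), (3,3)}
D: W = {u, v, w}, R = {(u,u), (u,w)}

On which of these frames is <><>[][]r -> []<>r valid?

A, B

Frame correspondent (Sahlqvist): forall x forall y forall z ((x R^2 y & xRz) -> exists w (y R^2 w & zRw)) — i.e. a generalized confluence (Geach) condition.
A: holds.
B: holds.
C: fails — 1R²0, 1R2 but no w with 0R²w and 2Rw.
D: fails — uR²u, uRw but no t with uR²t and wRt.
Valid on: A, B.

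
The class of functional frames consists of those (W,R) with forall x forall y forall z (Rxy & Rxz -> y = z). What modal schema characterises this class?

◇q → □q

This is partial functionality; the standard corresponding axiom is CD: ◇q → □q.
Suppose ◇q→□q is valid. Take Rxy, Rxz and set V(q)={y}. Then ◇q at x, so □q at x, so q at z, i.e. z=y.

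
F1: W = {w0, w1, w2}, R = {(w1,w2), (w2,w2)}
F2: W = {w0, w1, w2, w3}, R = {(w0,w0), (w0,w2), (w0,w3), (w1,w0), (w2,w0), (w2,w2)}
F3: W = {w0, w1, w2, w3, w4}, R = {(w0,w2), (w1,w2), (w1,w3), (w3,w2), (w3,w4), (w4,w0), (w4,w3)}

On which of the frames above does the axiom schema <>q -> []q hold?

F1

The schema corresponds to partial functionality: forall x forall y forall z (Rxy & Rxz -> y = z).
F1: satisfies the condition.
F2: fails — w0 sees both w0 and w2.
F3: fails — w1 sees both w2 and w3.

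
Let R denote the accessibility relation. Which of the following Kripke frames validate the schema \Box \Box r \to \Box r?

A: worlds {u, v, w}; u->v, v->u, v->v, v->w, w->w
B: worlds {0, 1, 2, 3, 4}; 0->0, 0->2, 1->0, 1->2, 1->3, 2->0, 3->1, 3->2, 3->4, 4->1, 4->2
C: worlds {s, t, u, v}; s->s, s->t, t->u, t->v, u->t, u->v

Frame correspondent (Sahlqvist): \forall x \forall y (Rxy \to \exists z (Rxz \wedge Rzy)) — i.e. density.
A: satisfies the condition.
B: fails — R34 but no z with R3z and Rz4.
C: fails — Rut but no z with Ruz and Rzt.
Valid on: A.

A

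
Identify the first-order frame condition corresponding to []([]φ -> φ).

Suppose □(□φ→φ) is valid. Take Rxy and set V(φ)={w : Ryw}. Then at y, □φ holds; since □(□φ→φ) at x, □φ→φ at y, so φ at y, i.e. Ryy.

shift-reflexivity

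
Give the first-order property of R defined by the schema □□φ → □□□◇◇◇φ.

This is a Sahlqvist (Geach-type) schema ◇^0□^2φ → □^3◇^3φ.
First-order correspondent: ∀x ∀z (xR³z → ∃w (xR²w ∧ zR³w)).

∀x ∀z (xR³z → ∃w (xR²w ∧ zR³w))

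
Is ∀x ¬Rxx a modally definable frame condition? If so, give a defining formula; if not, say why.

If a class were modally definable it would be closed under surjective bounded morphisms (Goldblatt–Thomason).
The 4-cycle (worlds w0,w1,w2,w3 with w0→w1→w2→w3→w0) is irreflexive, and the map sending every world to a single reflexive point • is a surjective bounded morphism (forth: every edge maps to (•,•); back: every world has a successor). So any modal formula valid on the 4-cycle is also valid on the reflexive point, which is not irreflexive.
So no modal formula (or set of formulas) defines exactly the irreflexive frames.

Not definable by any modal formula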